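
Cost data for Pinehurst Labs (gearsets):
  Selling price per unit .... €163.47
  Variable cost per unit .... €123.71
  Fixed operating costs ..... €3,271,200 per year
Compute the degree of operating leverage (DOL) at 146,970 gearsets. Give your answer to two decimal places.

2.27

At 146,970 units, contribution = 146,970 × €39.76 = €5,843,527.20.
Operating income = contribution − fixed costs = €5,843,527.20 − €3,271,200 = €2,572,327.20.
Degree of operating leverage = €5,843,527.20 / €2,572,327.20 = 2.2717.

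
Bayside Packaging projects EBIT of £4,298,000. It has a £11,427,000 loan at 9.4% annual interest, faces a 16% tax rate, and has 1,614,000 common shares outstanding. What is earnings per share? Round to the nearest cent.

Pre-tax income = £4,298,000 − £1,074,138.00 = £3,223,862.00.
After tax at 16%: net income = £3,223,862.00 × 0.84 = £2,708,044.08.
EPS = £2,708,044.08 ÷ 1,614,000 = £1.68.

£1.68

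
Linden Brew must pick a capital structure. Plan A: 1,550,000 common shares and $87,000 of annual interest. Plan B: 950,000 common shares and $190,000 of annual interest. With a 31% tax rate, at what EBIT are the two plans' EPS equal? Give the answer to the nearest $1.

Set EPS_A = EPS_B: (EBIT − $87,000)(1 − 0.31) ÷ 1,550,000 = (EBIT − $190,000)(1 − 0.31) ÷ 950,000.
Cancelling (1 − t) and cross-multiplying: 950,000·(EBIT − 87,000) = 1,550,000·(EBIT − 190,000).
Solving, EBIT = (190,000·1,550,000 − 87,000·950,000) / (1,550,000 − 950,000) = 211,850,000,000 / 600,000 = 353,083.33.

$353,083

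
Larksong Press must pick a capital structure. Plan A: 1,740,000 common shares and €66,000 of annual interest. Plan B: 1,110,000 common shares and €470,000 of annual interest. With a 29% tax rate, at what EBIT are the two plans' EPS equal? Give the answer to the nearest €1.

At indifference, (EBIT − 66,000)(1 − t)/1,740,000 = (EBIT − 470,000)(1 − t)/1,110,000.
Cancelling (1 − t) and cross-multiplying: 1,110,000·(EBIT − 66,000) = 1,740,000·(EBIT − 470,000).
EBIT × (1,740,000 − 1,110,000) = 470,000 × 1,740,000 − 66,000 × 1,110,000 = 744,540,000,000, so EBIT = 744,540,000,000 ÷ 630,000 = 1,181,809.52.

€1,181,810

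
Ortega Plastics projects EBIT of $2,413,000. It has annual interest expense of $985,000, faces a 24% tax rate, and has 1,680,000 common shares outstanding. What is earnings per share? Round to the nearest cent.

Pre-tax income = $2,413,000 − $985,000.00 = $1,428,000.00.
Net income = $1,428,000.00 × (1 − 0.24) = $1,085,280.00.
Per share: $1,085,280.00 / 1,680,000 shares = $0.65.

$0.65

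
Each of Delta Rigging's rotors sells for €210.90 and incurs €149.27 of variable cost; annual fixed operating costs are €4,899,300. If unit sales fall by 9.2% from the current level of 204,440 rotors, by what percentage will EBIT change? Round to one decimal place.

At 204,440 units, contribution = 204,440 × €61.63 = €12,599,637.20.
Operating income = contribution − fixed costs = €12,599,637.20 − €4,899,300 = €7,700,337.20.
Degree of operating leverage = €12,599,637.20 / €7,700,337.20 = 1.6362.
Operating income changes by 1.6362 × -9.2% = -15.1%.

-15.1%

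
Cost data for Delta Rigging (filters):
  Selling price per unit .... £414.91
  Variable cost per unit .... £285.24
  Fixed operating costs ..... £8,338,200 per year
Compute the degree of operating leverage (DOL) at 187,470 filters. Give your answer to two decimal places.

1.52

At 187,470 units, contribution = 187,470 × £129.67 = £24,309,234.90.
Operating income = contribution − fixed costs = £24,309,234.90 − £8,338,200 = £15,971,034.90.
DOL = contribution ÷ EBIT = £24,309,234.90 ÷ £15,971,034.90 = 1.5221.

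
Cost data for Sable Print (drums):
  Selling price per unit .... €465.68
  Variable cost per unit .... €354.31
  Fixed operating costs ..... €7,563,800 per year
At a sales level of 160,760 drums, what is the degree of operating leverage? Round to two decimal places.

1.73

Contribution at this volume is 160,760 × €111.37 = €17,903,841.20.
EBIT = €17,903,841.20 − €7,563,800 = €10,340,041.20.
DOL = contribution ÷ EBIT = €17,903,841.20 ÷ €10,340,041.20 = 1.7315.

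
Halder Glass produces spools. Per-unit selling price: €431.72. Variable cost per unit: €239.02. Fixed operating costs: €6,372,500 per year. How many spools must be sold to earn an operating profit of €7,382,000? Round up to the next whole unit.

Contribution margin per unit = €431.72 − €239.02 = €192.70.
Units = (FC + target) / CM = (€6,372,500 + €7,382,000) / €192.70 = 71,377.79, so 71,378 spools.

71,378 spools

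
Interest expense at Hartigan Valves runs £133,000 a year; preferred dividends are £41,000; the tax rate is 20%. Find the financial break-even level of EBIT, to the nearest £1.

£184,250

Grossing the preferred dividend up to pre-tax terms: £41,000 / (1 − 0.20) = £51,250.00.
Financial break-even EBIT = interest + D_p ÷ (1 − t) = £133,000 + £51,250.00 = £184,250.00.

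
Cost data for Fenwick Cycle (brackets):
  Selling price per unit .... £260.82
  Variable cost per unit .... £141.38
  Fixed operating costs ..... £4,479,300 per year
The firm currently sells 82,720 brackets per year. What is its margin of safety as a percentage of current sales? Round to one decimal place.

Each unit contributes £260.82 − £141.38 = £119.44. Break-even units = £4,479,300 ÷ £119.44 = 37,502.51; break-even revenue = 37,502.51 × £260.82 = £9,781,405.11.
Actual sales revenue = 82,720 × £260.82 = £21,575,030.40.
Margin of safety = (£21,575,030.40 − £9,781,405.11) ÷ £21,575,030.40 = 54.7%.

54.7%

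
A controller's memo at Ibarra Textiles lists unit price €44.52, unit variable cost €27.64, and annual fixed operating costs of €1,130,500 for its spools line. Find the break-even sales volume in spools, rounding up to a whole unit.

Each unit contributes €44.52 − €27.64 = €16.88.
Break-even volume = fixed costs ÷ CM per unit = €1,130,500 ÷ €16.88 = 66,972.75, so 66,973 spools.

66,973 spools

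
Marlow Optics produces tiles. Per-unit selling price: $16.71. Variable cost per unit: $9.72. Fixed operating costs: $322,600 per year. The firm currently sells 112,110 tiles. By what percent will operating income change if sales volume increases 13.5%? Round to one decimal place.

Contribution at this volume is 112,110 × $6.99 = $783,648.90.
EBIT = $783,648.90 − $322,600 = $461,048.90.
Degree of operating leverage = $783,648.90 / $461,048.90 = 1.6997.
So EBIT moves 1.6997 × (+13.5%) = +22.9%.

+22.9%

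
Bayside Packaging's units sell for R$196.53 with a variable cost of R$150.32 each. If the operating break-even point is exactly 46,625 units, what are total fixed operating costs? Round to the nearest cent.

R$2,154,541.25

Unit CM = price − variable cost = R$196.53 − R$150.32 = R$46.21.
Since BE = FC / CM, FC = 46,625 × R$46.21 = R$2,154,541.25.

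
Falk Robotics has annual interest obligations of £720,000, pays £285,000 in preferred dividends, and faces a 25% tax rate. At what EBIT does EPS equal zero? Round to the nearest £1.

Grossing the preferred dividend up to pre-tax terms: £285,000 / (1 − 0.25) = £380,000.00.
Financial break-even EBIT = interest + D_p ÷ (1 − t) = £720,000 + £380,000.00 = £1,100,000.00.

£1,100,000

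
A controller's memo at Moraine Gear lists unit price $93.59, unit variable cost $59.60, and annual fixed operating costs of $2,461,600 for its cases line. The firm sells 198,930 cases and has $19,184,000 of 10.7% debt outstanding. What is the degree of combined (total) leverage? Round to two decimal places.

3.01

Contribution at this volume is 198,930 × $33.99 = $6,761,630.70.
Operating income = contribution − fixed costs = $6,761,630.70 − $2,461,600 = $4,300,030.70. Interest = $2,052,688.00, so EBIT − I = $2,247,342.70.
DCL = contribution ÷ (EBIT − I) = $6,761,630.70 ÷ $2,247,342.70 = 3.0087.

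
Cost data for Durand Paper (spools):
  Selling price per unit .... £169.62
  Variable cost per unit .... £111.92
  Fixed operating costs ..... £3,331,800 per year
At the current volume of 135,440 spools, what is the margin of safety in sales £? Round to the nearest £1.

£13,178,880

Unit CM = price − variable cost = £169.62 − £111.92 = £57.70. Break-even units = £3,331,800 ÷ £57.70 = 57,743.50; break-even revenue = 57,743.50 × £169.62 = £9,794,452.62.
Current sales = 135,440 × £169.62 = £22,973,332.80.
Margin of safety = £22,973,332.80 − £9,794,452.62 = £13,178,880.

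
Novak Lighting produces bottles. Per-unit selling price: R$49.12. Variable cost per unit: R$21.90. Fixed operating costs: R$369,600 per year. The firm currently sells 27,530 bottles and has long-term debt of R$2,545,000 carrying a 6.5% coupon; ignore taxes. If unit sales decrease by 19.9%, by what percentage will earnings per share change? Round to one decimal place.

-69.6%

At 27,530 units, contribution = 27,530 × R$27.22 = R$749,366.60.
EBIT = R$749,366.60 − R$369,600 = R$379,766.60.
Interest = R$165,425.00, so EBIT − I = R$214,341.60.
DCL = total CM / (EBIT − I) = R$749,366.60 / R$214,341.60 = 3.4961.
%ΔEPS = DCL × %ΔSales = 3.4961 × -19.9% = -69.6%.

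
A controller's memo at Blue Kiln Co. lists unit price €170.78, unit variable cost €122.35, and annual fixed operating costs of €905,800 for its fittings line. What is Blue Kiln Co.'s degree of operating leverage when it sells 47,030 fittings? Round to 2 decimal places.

At 47,030 units, contribution = 47,030 × €48.43 = €2,277,662.90.
Subtracting fixed costs: EBIT = €2,277,662.90 − €905,800 = €1,371,862.90.
So DOL = total CM / EBIT = €2,277,662.90 / €1,371,862.90 = 1.6603.

1.66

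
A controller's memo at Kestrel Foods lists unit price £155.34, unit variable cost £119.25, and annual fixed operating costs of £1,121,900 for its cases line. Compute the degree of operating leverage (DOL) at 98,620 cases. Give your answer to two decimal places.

1.46

Contribution at this volume is 98,620 × £36.09 = £3,559,195.80.
Subtracting fixed costs: EBIT = £3,559,195.80 − £1,121,900 = £2,437,295.80.
Degree of operating leverage = £3,559,195.80 / £2,437,295.80 = 1.4603.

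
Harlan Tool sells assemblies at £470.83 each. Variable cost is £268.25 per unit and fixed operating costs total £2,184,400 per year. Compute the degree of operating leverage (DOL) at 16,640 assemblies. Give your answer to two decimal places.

2.84

At 16,640 units, contribution = 16,640 × £202.58 = £3,370,931.20.
Subtracting fixed costs: EBIT = £3,370,931.20 − £2,184,400 = £1,186,531.20.
DOL = contribution ÷ EBIT = £3,370,931.20 ÷ £1,186,531.20 = 2.8410.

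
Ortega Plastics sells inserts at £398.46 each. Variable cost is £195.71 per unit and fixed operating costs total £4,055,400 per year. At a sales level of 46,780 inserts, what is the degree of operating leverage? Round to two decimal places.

Contribution at this volume is 46,780 × £202.75 = £9,484,645.00.
Subtracting fixed costs: EBIT = £9,484,645.00 − £4,055,400 = £5,429,245.00.
Degree of operating leverage = £9,484,645.00 / £5,429,245.00 = 1.7470.

1.75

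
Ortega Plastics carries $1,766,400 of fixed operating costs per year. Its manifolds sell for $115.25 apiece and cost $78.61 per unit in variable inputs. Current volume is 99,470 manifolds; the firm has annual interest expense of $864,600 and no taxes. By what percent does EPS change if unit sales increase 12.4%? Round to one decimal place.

+44.6%

At 99,470 units, contribution = 99,470 × $36.64 = $3,644,580.80.
EBIT = $3,644,580.80 − $1,766,400 = $1,878,180.80.
After interest of $864,600.00, pre-tax earnings = $1,013,580.80.
Degree of combined leverage = contribution ÷ (EBIT − I) = $3,644,580.80 ÷ $1,013,580.80 = 3.5957.
%ΔEPS = DCL × %ΔSales = 3.5957 × +12.4% = +44.6%.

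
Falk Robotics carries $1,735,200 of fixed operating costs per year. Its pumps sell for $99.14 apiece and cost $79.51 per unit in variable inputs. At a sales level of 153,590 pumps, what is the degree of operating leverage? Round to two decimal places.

At 153,590 units, contribution = 153,590 × $19.63 = $3,014,971.70.
Subtracting fixed costs: EBIT = $3,014,971.70 − $1,735,200 = $1,279,771.70.
DOL = contribution ÷ EBIT = $3,014,971.70 ÷ $1,279,771.70 = 2.3559.

2.36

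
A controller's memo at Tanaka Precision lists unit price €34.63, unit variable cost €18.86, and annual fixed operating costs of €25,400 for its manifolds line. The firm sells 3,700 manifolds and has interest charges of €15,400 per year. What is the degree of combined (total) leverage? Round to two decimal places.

3.32

Total contribution margin = 3,700 × €15.77 = €58,349.00.
Operating income = contribution − fixed costs = €58,349.00 − €25,400 = €32,949.00. Interest = €15,400.00, so EBIT − I = €17,549.00.
DCL = contribution ÷ (EBIT − I) = €58,349.00 ÷ €17,549.00 = 3.3249.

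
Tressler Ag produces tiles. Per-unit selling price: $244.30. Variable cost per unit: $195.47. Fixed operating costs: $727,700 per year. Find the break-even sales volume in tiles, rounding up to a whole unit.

Contribution margin per unit = $244.30 − $195.47 = $48.83.
Break-even Q = $727,700 / $48.83 = 14,902.72 → 14,903 tiles.

14,903 tiles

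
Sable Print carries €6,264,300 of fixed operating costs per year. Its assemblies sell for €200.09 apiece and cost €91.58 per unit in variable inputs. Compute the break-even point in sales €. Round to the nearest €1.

Contribution margin per unit = €200.09 − €91.58 = €108.51, a CM ratio of €108.51 ÷ €200.09 = 0.5423.
Break-even sales = FC ÷ CM ratio = €6,264,300 × €200.09 / €108.51 = €11,551,228.

€11,551,228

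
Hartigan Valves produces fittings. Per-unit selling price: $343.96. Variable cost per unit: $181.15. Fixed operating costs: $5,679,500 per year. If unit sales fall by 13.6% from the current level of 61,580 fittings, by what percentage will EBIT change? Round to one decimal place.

At 61,580 units, contribution = 61,580 × $162.81 = $10,025,839.80.
Operating income = contribution − fixed costs = $10,025,839.80 − $5,679,500 = $4,346,339.80.
So DOL = total CM / EBIT = $10,025,839.80 / $4,346,339.80 = 2.3067.
%ΔEBIT = DOL × %ΔSales = 2.3067 × -13.6% = -31.4%.

-31.4%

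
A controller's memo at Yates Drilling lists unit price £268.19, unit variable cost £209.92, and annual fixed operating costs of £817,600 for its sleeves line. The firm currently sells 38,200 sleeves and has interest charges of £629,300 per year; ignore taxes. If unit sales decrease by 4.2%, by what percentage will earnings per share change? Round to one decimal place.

-12.0%

Total contribution margin = 38,200 × £58.27 = £2,225,914.00.
EBIT = £2,225,914.00 − £817,600 = £1,408,314.00.
After interest of £629,300.00, pre-tax earnings = £779,014.00.
DCL = total CM / (EBIT − I) = £2,225,914.00 / £779,014.00 = 2.8573.
EPS therefore changes by 2.8573 × (-4.2%) = -12.0%.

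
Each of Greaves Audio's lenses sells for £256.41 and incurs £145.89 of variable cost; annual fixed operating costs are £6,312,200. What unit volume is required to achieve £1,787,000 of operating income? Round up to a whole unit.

Contribution margin per unit = £256.41 − £145.89 = £110.52.
Need Q such that Q × £110.52 − £6,312,200 = £1,787,000, i.e. Q = £8,099,200 / £110.52 = 73,282.66 → 73,283.

73,283 lenses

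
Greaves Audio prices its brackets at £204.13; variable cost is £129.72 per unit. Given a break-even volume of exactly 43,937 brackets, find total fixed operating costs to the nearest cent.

Contribution margin per unit = £204.13 − £129.72 = £74.41.
Since BE = FC / CM, FC = 43,937 × £74.41 = £3,269,352.17.

£3,269,352.17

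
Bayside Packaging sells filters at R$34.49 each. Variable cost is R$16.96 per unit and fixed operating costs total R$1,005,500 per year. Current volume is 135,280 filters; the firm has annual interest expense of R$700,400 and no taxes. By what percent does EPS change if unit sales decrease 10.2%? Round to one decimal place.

-36.3%

Contribution at this volume is 135,280 × R$17.53 = R$2,371,458.40.
Subtracting fixed costs: EBIT = R$2,371,458.40 − R$1,005,500 = R$1,365,958.40.
Interest = R$700,400.00, so EBIT − I = R$665,558.40.
Degree of combined leverage = contribution ÷ (EBIT − I) = R$2,371,458.40 ÷ R$665,558.40 = 3.5631.
%ΔEPS = DCL × %ΔSales = 3.5631 × -10.2% = -36.3%.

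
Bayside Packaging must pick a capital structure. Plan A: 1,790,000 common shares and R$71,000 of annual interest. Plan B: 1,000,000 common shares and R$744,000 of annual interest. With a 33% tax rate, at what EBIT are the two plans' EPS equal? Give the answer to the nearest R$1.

R$1,595,899

At indifference, (EBIT − 71,000)(1 − t)/1,790,000 = (EBIT − 744,000)(1 − t)/1,000,000.
The (1 − t) factor cancels: (EBIT − 71,000) × 1,000,000 = (EBIT − 744,000) × 1,790,000.
Solving, EBIT = (744,000·1,790,000 − 71,000·1,000,000) / (1,790,000 − 1,000,000) = 1,260,760,000,000 / 790,000 = 1,595,898.73.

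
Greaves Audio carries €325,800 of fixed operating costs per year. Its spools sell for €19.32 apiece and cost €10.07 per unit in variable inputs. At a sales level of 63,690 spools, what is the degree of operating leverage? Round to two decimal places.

2.24

At 63,690 units, contribution = 63,690 × €9.25 = €589,132.50.
EBIT = €589,132.50 − €325,800 = €263,332.50.
DOL = contribution ÷ EBIT = €589,132.50 ÷ €263,332.50 = 2.2372.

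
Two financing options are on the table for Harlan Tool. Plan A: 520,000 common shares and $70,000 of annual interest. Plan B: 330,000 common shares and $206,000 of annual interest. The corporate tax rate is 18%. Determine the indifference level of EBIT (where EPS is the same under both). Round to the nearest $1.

At indifference, (EBIT − 70,000)(1 − t)/520,000 = (EBIT − 206,000)(1 − t)/330,000.
The (1 − t) factor cancels: (EBIT − 70,000) × 330,000 = (EBIT − 206,000) × 520,000.
Solving, EBIT = (206,000·520,000 − 70,000·330,000) / (520,000 − 330,000) = 84,020,000,000 / 190,000 = 442,210.53.

$442,211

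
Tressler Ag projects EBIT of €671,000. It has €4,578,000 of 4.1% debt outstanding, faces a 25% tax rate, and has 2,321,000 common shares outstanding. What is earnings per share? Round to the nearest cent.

Interest = €187,698.00, so EBT = €671,000 − €187,698.00 = €483,302.00.
Net income = €483,302.00 × (1 − 0.25) = €362,476.50.
EPS = €362,476.50 ÷ 2,321,000 = €0.16.

€0.16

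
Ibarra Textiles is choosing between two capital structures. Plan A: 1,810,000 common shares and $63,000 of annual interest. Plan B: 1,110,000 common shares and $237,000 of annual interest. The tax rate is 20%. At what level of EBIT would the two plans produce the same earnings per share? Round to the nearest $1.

Set EPS_A = EPS_B: (EBIT − $63,000)(1 − 0.20) ÷ 1,810,000 = (EBIT − $237,000)(1 − 0.20) ÷ 1,110,000.
Cancelling (1 − t) and cross-multiplying: 1,110,000·(EBIT − 63,000) = 1,810,000·(EBIT − 237,000).
EBIT × (1,810,000 − 1,110,000) = 237,000 × 1,810,000 − 63,000 × 1,110,000 = 359,040,000,000, so EBIT = 359,040,000,000 ÷ 700,000 = 512,914.29.

$512,914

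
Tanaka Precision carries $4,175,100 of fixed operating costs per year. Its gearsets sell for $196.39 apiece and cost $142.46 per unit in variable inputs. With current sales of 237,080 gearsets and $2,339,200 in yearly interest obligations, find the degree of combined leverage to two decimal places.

2.04

At 237,080 units, contribution = 237,080 × $53.93 = $12,785,724.40.
EBIT = $12,785,724.40 − $4,175,100 = $8,610,624.40. Interest = $2,339,200.00.
DOL = $12,785,724.40 ÷ $8,610,624.40 = 1.4849; DFL = $8,610,624.40 ÷ $6,271,424.40 = 1.3730.
DCL = DOL × DFL = 1.4849 × 1.3730 = 2.0388.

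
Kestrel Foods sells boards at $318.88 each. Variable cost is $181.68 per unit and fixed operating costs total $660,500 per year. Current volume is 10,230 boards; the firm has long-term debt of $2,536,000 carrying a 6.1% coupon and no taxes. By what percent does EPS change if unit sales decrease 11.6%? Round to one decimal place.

Contribution at this volume is 10,230 × $137.20 = $1,403,556.00.
Subtracting fixed costs: EBIT = $1,403,556.00 − $660,500 = $743,056.00.
After interest of $154,696.00, pre-tax earnings = $588,360.00.
Degree of combined leverage = contribution ÷ (EBIT − I) = $1,403,556.00 ÷ $588,360.00 = 2.3855.
EPS therefore changes by 2.3855 × (-11.6%) = -27.7%.

-27.7%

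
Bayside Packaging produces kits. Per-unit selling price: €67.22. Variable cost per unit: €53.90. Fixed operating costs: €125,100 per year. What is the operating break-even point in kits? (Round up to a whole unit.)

9,392 kits

Unit CM = price − variable cost = €67.22 − €53.90 = €13.32.
Break-even volume = fixed costs ÷ CM per unit = €125,100 ÷ €13.32 = 9,391.89, so 9,392 kits.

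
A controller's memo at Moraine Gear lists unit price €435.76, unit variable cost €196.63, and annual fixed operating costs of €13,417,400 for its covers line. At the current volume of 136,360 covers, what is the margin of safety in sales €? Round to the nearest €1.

€34,970,076

Unit CM = price − variable cost = €435.76 − €196.63 = €239.13. Break-even units = €13,417,400 ÷ €239.13 = 56,109.23; break-even revenue = 56,109.23 × €435.76 = €24,450,157.76.
Current sales = 136,360 × €435.76 = €59,420,233.60.
Margin of safety = €59,420,233.60 − €24,450,157.76 = €34,970,076.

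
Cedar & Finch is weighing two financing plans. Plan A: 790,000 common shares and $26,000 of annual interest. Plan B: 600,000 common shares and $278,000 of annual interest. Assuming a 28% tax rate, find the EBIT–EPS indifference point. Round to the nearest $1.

At indifference, (EBIT − 26,000)(1 − t)/790,000 = (EBIT − 278,000)(1 − t)/600,000.
The (1 − t) factor cancels: (EBIT − 26,000) × 600,000 = (EBIT − 278,000) × 790,000.
EBIT × (790,000 − 600,000) = 278,000 × 790,000 − 26,000 × 600,000 = 204,020,000,000, so EBIT = 204,020,000,000 ÷ 190,000 = 1,073,789.47.

$1,073,789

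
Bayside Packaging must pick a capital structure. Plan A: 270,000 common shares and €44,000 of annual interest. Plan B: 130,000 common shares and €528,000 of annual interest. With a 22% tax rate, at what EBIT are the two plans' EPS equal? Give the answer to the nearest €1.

At indifference, (EBIT − 44,000)(1 − t)/270,000 = (EBIT − 528,000)(1 − t)/130,000.
Cancelling (1 − t) and cross-multiplying: 130,000·(EBIT − 44,000) = 270,000·(EBIT − 528,000).
EBIT × (270,000 − 130,000) = 528,000 × 270,000 − 44,000 × 130,000 = 136,840,000,000, so EBIT = 136,840,000,000 ÷ 140,000 = 977,428.57.

€977,429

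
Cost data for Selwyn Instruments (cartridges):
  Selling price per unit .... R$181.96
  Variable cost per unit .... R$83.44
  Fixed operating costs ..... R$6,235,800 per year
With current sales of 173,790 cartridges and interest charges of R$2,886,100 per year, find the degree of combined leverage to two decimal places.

At 173,790 units, contribution = 173,790 × R$98.52 = R$17,121,790.80.
Subtracting fixed costs: EBIT = R$17,121,790.80 − R$6,235,800 = R$10,885,990.80. Interest = R$2,886,100.00, so EBIT − I = R$7,999,890.80.
Degree of total leverage = total CM / (EBIT − interest) = R$17,121,790.80 / R$7,999,890.80 = 2.1403.

2.14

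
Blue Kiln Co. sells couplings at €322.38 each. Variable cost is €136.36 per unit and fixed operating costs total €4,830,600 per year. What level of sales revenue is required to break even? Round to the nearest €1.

€8,371,620

Contribution margin per unit = €322.38 − €136.36 = €186.02, a CM ratio of €186.02 ÷ €322.38 = 0.5770.
Break-even sales = FC ÷ CM ratio = €4,830,600 × €322.38 / €186.02 = €8,371,620.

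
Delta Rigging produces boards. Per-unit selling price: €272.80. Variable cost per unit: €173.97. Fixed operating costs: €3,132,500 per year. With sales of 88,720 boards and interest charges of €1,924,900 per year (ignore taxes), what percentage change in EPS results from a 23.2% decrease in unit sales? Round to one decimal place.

Contribution at this volume is 88,720 × €98.83 = €8,768,197.60.
Operating income = contribution − fixed costs = €8,768,197.60 − €3,132,500 = €5,635,697.60.
Interest = €1,924,900.00, so EBIT − I = €3,710,797.60.
DCL = total CM / (EBIT − I) = €8,768,197.60 / €3,710,797.60 = 2.3629.
%ΔEPS = DCL × %ΔSales = 2.3629 × -23.2% = -54.8%.

-54.8%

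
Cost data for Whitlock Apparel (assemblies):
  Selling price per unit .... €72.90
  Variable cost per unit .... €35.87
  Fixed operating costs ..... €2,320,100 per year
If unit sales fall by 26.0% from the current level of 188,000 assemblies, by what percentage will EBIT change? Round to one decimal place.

At 188,000 units, contribution = 188,000 × €37.03 = €6,961,640.00.
Subtracting fixed costs: EBIT = €6,961,640.00 − €2,320,100 = €4,641,540.00.
Degree of operating leverage = €6,961,640.00 / €4,641,540.00 = 1.4999.
Operating income changes by 1.4999 × -26.0% = -39.0%.

-39.0%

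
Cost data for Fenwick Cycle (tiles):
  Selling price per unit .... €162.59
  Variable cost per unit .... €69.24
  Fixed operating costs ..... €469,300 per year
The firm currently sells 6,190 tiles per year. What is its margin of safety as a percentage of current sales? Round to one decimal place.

Contribution margin per unit = €162.59 − €69.24 = €93.35. Break-even units = €469,300 ÷ €93.35 = 5,027.32; break-even revenue = 5,027.32 × €162.59 = €817,391.40.
Actual sales revenue = 6,190 × €162.59 = €1,006,432.10.
Margin of safety = (€1,006,432.10 − €817,391.40) ÷ €1,006,432.10 = 18.8%.

18.8%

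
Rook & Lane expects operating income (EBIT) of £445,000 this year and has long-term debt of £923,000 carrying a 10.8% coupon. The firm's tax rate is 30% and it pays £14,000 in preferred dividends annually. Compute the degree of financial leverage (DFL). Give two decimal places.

1.37

Interest = £99,684.00.
Preferred dividends grossed up pre-tax: £14,000 / (1 − 0.30) = £20,000.00.
DFL = EBIT ÷ [EBIT − I − D_p/(1−t)] = £445,000 ÷ [£445,000 − £99,684.00 − £20,000.00] = £445,000 ÷ £325,316.00 = 1.3679.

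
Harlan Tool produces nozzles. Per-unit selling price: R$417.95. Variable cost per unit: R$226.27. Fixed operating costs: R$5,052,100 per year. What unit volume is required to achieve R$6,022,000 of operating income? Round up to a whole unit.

57,774 nozzles

Unit CM = price − variable cost = R$417.95 − R$226.27 = R$191.68.
Need Q such that Q × R$191.68 − R$5,052,100 = R$6,022,000, i.e. Q = R$11,074,100 / R$191.68 = 57,773.89 → 57,774.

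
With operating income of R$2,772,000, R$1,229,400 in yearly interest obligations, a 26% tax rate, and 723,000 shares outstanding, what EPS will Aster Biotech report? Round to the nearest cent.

R$1.58

Pre-tax income = R$2,772,000 − R$1,229,400.00 = R$1,542,600.00.
After tax at 26%: net income = R$1,542,600.00 × 0.74 = R$1,141,524.00.
Per share: R$1,141,524.00 / 723,000 shares = R$1.58.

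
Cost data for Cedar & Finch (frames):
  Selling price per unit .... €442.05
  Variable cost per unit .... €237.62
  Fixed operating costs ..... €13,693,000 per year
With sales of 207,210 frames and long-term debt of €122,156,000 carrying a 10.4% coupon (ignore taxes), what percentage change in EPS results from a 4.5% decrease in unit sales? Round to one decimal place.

Contribution at this volume is 207,210 × €204.43 = €42,359,940.30.
EBIT = €42,359,940.30 − €13,693,000 = €28,666,940.30.
Interest = €12,704,224.00, so EBIT − I = €15,962,716.30.
Degree of combined leverage = contribution ÷ (EBIT − I) = €42,359,940.30 ÷ €15,962,716.30 = 2.6537.
%ΔEPS = DCL × %ΔSales = 2.6537 × -4.5% = -11.9%.

-11.9%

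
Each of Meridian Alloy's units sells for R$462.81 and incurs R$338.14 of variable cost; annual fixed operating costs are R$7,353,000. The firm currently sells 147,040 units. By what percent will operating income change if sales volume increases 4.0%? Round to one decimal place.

+6.7%

Total contribution margin = 147,040 × R$124.67 = R$18,331,476.80.
Operating income = contribution − fixed costs = R$18,331,476.80 − R$7,353,000 = R$10,978,476.80.
DOL = contribution ÷ EBIT = R$18,331,476.80 ÷ R$10,978,476.80 = 1.6698.
%ΔEBIT = DOL × %ΔSales = 1.6698 × +4.0% = +6.7%.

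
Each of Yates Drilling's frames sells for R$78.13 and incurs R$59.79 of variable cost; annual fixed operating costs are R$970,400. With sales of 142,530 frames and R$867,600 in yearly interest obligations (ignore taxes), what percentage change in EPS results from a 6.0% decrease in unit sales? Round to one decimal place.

Contribution at this volume is 142,530 × R$18.34 = R$2,614,000.20.
Subtracting fixed costs: EBIT = R$2,614,000.20 − R$970,400 = R$1,643,600.20.
After interest of R$867,600.00, pre-tax earnings = R$776,000.20.
Degree of combined leverage = contribution ÷ (EBIT − I) = R$2,614,000.20 ÷ R$776,000.20 = 3.3686.
%ΔEPS = DCL × %ΔSales = 3.3686 × -6.0% = -20.2%.

-20.2%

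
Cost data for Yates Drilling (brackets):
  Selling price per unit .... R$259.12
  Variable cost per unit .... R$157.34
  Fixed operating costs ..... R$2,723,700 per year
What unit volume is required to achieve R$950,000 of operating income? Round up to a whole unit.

Each unit contributes R$259.12 − R$157.34 = R$101.78.
Need Q such that Q × R$101.78 − R$2,723,700 = R$950,000, i.e. Q = R$3,673,700 / R$101.78 = 36,094.52 → 36,095.

36,095 brackets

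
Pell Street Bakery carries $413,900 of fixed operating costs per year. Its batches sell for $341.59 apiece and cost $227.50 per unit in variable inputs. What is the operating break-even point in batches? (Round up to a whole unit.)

Each unit contributes $341.59 − $227.50 = $114.09.
Units to break even: $413,900 ÷ $114.09 = 3,627.84, rounded up to 3,628.

3,628 batches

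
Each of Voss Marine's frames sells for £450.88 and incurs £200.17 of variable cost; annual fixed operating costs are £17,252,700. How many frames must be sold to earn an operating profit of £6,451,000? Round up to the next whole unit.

Each unit contributes £450.88 − £200.17 = £250.71.
Required volume = (fixed costs + target profit) ÷ CM = (£17,252,700 + £6,451,000) ÷ £250.71 = 94,546.29, so 94,547 frames.

94,547 frames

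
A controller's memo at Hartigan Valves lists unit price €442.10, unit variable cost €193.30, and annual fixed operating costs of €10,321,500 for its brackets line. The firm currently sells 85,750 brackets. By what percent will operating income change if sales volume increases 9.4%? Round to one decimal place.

+18.2%

Total contribution margin = 85,750 × €248.80 = €21,334,600.00.
Operating income = contribution − fixed costs = €21,334,600.00 − €10,321,500 = €11,013,100.00.
DOL = contribution ÷ EBIT = €21,334,600.00 ÷ €11,013,100.00 = 1.9372.
%ΔEBIT = DOL × %ΔSales = 1.9372 × +9.4% = +18.2%.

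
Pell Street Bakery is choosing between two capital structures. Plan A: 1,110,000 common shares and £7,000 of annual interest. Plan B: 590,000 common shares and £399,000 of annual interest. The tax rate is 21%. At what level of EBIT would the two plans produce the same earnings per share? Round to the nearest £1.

£843,769

At indifference, (EBIT − 7,000)(1 − t)/1,110,000 = (EBIT − 399,000)(1 − t)/590,000.
Cancelling (1 − t) and cross-multiplying: 590,000·(EBIT − 7,000) = 1,110,000·(EBIT − 399,000).
EBIT × (1,110,000 − 590,000) = 399,000 × 1,110,000 − 7,000 × 590,000 = 438,760,000,000, so EBIT = 438,760,000,000 ÷ 520,000 = 843,769.23.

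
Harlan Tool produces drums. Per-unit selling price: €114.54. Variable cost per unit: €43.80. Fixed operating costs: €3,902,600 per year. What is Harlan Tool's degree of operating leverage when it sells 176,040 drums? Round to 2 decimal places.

1.46

Contribution at this volume is 176,040 × €70.74 = €12,453,069.60.
Subtracting fixed costs: EBIT = €12,453,069.60 − €3,902,600 = €8,550,469.60.
So DOL = total CM / EBIT = €12,453,069.60 / €8,550,469.60 = 1.4564.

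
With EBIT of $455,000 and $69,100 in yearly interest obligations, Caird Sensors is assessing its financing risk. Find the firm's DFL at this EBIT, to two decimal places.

1.18

Annual interest charges come to $69,100.00.
Degree of financial leverage = EBIT / (EBIT − interest) = $455,000 / $385,900.00 = 1.1791.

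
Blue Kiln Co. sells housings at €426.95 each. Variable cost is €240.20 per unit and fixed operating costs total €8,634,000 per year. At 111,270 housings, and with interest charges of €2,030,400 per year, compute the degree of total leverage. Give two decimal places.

Total contribution margin = 111,270 × €186.75 = €20,779,672.50.
Subtracting fixed costs: EBIT = €20,779,672.50 − €8,634,000 = €12,145,672.50. Interest = €2,030,400.00.
DOL = €20,779,672.50 ÷ €12,145,672.50 = 1.7109; DFL = €12,145,672.50 ÷ €10,115,272.50 = 1.2007.
DCL = DOL × DFL = 1.7109 × 1.2007 = 2.0543.

2.05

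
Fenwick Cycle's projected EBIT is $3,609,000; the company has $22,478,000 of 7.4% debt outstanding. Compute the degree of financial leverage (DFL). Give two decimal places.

Annual interest charges come to $1,663,372.00.
DFL = EBIT ÷ (EBIT − I) = $3,609,000 ÷ ($3,609,000 − $1,663,372.00) = $3,609,000 ÷ $1,945,628.00 = 1.8549.

1.85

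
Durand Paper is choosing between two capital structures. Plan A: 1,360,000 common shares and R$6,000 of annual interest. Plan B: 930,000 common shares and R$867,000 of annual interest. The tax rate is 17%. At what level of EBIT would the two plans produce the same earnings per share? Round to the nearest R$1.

Set EPS_A = EPS_B: (EBIT − R$6,000)(1 − 0.17) ÷ 1,360,000 = (EBIT − R$867,000)(1 − 0.17) ÷ 930,000.
The (1 − t) factor cancels: (EBIT − 6,000) × 930,000 = (EBIT − 867,000) × 1,360,000.
Solving, EBIT = (867,000·1,360,000 − 6,000·930,000) / (1,360,000 − 930,000) = 1,173,540,000,000 / 430,000 = 2,729,162.79.

R$2,729,163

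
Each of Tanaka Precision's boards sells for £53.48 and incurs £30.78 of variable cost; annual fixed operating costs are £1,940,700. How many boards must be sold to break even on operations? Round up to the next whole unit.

Unit CM = price − variable cost = £53.48 − £30.78 = £22.70.
Break-even Q = £1,940,700 / £22.70 = 85,493.39 → 85,494 boards.

85,494 boards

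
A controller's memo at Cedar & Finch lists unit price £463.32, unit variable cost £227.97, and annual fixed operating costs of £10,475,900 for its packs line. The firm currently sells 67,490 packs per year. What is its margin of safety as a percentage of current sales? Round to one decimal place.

Each unit contributes £463.32 − £227.97 = £235.35. Break-even units = £10,475,900 ÷ £235.35 = 44,512.00; break-even revenue = 44,512.00 × £463.32 = £20,623,301.41.
Actual sales revenue = 67,490 × £463.32 = £31,269,466.80.
Margin of safety = (£31,269,466.80 − £20,623,301.41) ÷ £31,269,466.80 = 34.0%.

34.0%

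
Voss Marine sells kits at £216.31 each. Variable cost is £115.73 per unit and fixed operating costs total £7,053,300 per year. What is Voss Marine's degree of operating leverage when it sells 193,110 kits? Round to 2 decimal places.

1.57

Contribution at this volume is 193,110 × £100.58 = £19,423,003.80.
Subtracting fixed costs: EBIT = £19,423,003.80 − £7,053,300 = £12,369,703.80.
DOL = contribution ÷ EBIT = £19,423,003.80 ÷ £12,369,703.80 = 1.5702.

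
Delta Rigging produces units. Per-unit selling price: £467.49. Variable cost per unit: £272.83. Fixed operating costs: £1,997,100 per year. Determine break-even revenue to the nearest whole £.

Contribution margin per unit = £467.49 − £272.83 = £194.66, a CM ratio of £194.66 ÷ £467.49 = 0.4164.
Break-even revenue = fixed costs × price ÷ CM = £1,997,100 × £467.49 ÷ £194.66 = £4,796,179.

£4,796,179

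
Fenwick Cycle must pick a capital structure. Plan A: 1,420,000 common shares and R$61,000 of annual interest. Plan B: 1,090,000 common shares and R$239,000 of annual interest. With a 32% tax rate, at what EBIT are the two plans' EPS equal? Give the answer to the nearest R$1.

At indifference, (EBIT − 61,000)(1 − t)/1,420,000 = (EBIT − 239,000)(1 − t)/1,090,000.
Cancelling (1 − t) and cross-multiplying: 1,090,000·(EBIT − 61,000) = 1,420,000·(EBIT − 239,000).
EBIT × (1,420,000 − 1,090,000) = 239,000 × 1,420,000 − 61,000 × 1,090,000 = 272,890,000,000, so EBIT = 272,890,000,000 ÷ 330,000 = 826,939.39.

R$826,939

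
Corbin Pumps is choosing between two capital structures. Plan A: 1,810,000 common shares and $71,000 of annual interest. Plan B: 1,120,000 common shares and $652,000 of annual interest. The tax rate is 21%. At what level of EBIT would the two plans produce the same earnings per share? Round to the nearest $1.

At indifference, (EBIT − 71,000)(1 − t)/1,810,000 = (EBIT − 652,000)(1 − t)/1,120,000.
Cancelling (1 − t) and cross-multiplying: 1,120,000·(EBIT − 71,000) = 1,810,000·(EBIT − 652,000).
Solving, EBIT = (652,000·1,810,000 − 71,000·1,120,000) / (1,810,000 − 1,120,000) = 1,100,600,000,000 / 690,000 = 1,595,072.46.

$1,595,072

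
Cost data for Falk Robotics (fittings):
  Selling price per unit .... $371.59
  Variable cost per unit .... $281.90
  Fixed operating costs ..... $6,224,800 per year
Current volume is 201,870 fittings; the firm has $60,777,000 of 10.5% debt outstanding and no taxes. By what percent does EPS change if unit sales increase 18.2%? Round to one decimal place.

+59.9%

At 201,870 units, contribution = 201,870 × $89.69 = $18,105,720.30.
Operating income = contribution − fixed costs = $18,105,720.30 − $6,224,800 = $11,880,920.30.
Interest = $6,381,585.00, so EBIT − I = $5,499,335.30.
DCL = total CM / (EBIT − I) = $18,105,720.30 / $5,499,335.30 = 3.2923.
EPS therefore changes by 3.2923 × (+18.2%) = +59.9%.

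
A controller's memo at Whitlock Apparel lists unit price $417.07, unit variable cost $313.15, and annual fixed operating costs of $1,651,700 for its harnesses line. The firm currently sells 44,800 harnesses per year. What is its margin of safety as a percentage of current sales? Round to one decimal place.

Contribution margin per unit = $417.07 − $313.15 = $103.92. Break-even units = $1,651,700 ÷ $103.92 = 15,893.96; break-even revenue = 15,893.96 × $417.07 = $6,628,892.60.
Actual sales revenue = 44,800 × $417.07 = $18,684,736.00.
Margin of safety = ($18,684,736.00 − $6,628,892.60) ÷ $18,684,736.00 = 64.5%.

64.5%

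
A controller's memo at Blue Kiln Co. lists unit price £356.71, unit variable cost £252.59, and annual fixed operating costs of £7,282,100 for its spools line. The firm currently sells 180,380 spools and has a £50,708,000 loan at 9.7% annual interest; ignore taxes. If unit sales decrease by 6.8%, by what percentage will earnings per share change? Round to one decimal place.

-19.4%

At 180,380 units, contribution = 180,380 × £104.12 = £18,781,165.60.
Operating income = contribution − fixed costs = £18,781,165.60 − £7,282,100 = £11,499,065.60.
Interest = £4,918,676.00, so EBIT − I = £6,580,389.60.
Degree of combined leverage = contribution ÷ (EBIT − I) = £18,781,165.60 ÷ £6,580,389.60 = 2.8541.
%ΔEPS = DCL × %ΔSales = 2.8541 × -6.8% = -19.4%.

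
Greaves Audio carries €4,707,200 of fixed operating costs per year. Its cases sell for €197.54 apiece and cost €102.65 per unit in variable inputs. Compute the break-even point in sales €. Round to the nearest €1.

€9,799,350

Contribution margin per unit = €197.54 − €102.65 = €94.89, a CM ratio of €94.89 ÷ €197.54 = 0.4804.
Break-even sales = FC ÷ CM ratio = €4,707,200 × €197.54 / €94.89 = €9,799,350.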